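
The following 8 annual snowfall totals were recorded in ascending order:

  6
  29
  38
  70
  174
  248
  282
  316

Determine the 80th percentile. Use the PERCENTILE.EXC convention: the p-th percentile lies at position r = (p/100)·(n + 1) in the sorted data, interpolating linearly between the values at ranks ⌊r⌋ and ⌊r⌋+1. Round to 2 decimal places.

288.80

n = 8.
r = (80/100)·(8 + 1) = 7.2.
Rank 7 is 282 and rank 8 is 316.
Interpolate: 282 + 0.2·(316 − 282) = 282 + 0.2·34 = 288.8.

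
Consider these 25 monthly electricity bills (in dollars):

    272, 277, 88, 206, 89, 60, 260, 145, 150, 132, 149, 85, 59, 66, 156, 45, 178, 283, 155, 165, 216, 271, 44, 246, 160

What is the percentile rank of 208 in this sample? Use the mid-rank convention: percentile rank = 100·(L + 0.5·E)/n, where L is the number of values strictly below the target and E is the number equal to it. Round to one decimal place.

72.0

Sorted: 44, 45, 59, 60, 66, 85, 88, 89, 132, 145, 149, 150, 155, 156, 160, 165, 178, 206, 216, 246, 260, 271, 272, 277, 283.
Count below 208: L = 18; count equal: E = 0; n = 25.
Percentile rank = 100·(18 + 0.5·0)/25 = 100·18/25 = 72.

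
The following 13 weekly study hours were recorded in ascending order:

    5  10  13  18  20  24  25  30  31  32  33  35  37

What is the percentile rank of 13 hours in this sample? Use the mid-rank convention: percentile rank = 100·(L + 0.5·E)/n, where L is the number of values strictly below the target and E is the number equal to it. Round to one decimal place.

Count below 13: L = 2; count equal: E = 1; n = 13.
Percentile rank = 100·(2 + 0.5·1)/13 = 100·2.5/13 = 19.23.

19.2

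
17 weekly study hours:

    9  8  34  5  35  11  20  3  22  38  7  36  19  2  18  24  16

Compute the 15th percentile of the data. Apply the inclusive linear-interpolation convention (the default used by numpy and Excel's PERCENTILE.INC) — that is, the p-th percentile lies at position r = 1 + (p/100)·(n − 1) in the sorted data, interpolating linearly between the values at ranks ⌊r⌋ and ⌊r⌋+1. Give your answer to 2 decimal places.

5.80

Sorted: 2, 3, 5, 7, 8, 9, 11, 16, 18, 19, 20, 22, 24, 34, 35, 36, 38.
n = 17.
r = 1 + (15/100)·(17 − 1) = 1 + 2.4 = 3.4.
Rank 3 is 5 and rank 4 is 7.
Interpolate: 5 + 0.4·(7 − 5) = 5 + 0.4·2 = 5.8.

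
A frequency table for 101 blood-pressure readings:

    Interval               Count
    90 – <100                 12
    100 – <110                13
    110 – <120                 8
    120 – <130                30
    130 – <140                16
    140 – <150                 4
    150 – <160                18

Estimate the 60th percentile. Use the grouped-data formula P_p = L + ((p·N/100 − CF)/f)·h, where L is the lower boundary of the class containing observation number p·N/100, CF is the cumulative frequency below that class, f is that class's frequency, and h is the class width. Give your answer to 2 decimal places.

129.20

N = 101; target position k = 60/100 · 101 = 60.6.
Cumulative frequencies: 12, 25, 33, 63, 79, 83, 101.
Observation 60.6 falls in the class 120 – <130.
L = 120, CF = 33, f = 30, h = 10.
P60 = 120 + ((60.6 − 33)/30)·10 = 120 + 9.2 = 129.2.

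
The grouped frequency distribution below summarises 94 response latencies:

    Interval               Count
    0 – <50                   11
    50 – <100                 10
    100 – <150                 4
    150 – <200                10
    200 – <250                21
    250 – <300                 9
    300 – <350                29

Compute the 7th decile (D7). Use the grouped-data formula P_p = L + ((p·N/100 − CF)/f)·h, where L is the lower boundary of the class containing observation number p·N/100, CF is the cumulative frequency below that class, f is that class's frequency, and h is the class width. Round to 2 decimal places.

301.38

N = 94; target position k = 70/100 · 94 = 65.8.
Cumulative frequencies: 11, 21, 25, 35, 56, 65, 94.
Observation 65.8 falls in the class 300 – <350.
L = 300, CF = 65, f = 29, h = 50.
P70 = 300 + ((65.8 − 65)/29)·50 = 300 + 1.37931 = 301.379.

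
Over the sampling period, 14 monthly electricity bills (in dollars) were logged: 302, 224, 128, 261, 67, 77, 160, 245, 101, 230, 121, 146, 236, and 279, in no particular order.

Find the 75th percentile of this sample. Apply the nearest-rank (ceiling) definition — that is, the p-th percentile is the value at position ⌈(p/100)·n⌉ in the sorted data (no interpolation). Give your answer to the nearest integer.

Sorted: 67, 77, 101, 121, 128, 146, 160, 224, 230, 236, 245, 261, 279, 302.
n = 14.
Position = ⌈75/100 · 14⌉ = ⌈10.5⌉ = 11.
The value at rank 11 is 245.

245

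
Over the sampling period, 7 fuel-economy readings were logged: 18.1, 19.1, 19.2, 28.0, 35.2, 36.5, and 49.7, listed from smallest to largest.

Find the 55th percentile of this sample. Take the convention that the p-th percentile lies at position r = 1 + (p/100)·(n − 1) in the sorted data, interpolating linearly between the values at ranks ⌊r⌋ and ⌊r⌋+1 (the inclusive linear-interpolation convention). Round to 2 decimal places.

n = 7.
r = 1 + (55/100)·(7 − 1) = 1 + 3.3 = 4.3.
Rank 4 is 28.0 and rank 5 is 35.2.
Interpolate: 28.0 + 0.3·(35.2 − 28.0) = 28.0 + 0.3·7.2 = 30.16.

30.16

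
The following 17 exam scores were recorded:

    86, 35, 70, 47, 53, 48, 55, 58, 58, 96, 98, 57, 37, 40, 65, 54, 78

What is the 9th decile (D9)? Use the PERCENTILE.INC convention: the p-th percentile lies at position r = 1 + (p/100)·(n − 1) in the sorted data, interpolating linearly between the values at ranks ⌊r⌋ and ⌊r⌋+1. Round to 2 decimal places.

90.00

Sorted: 35, 37, 40, 47, 48, 53, 54, 55, 57, 58, 58, 65, 70, 78, 86, 96, 98.
n = 17.
r = 1 + (90/100)·(17 − 1) = 1 + 14.4 = 15.4.
Rank 15 is 86 and rank 16 is 96.
Interpolate: 86 + 0.4·(96 − 86) = 86 + 0.4·10 = 90.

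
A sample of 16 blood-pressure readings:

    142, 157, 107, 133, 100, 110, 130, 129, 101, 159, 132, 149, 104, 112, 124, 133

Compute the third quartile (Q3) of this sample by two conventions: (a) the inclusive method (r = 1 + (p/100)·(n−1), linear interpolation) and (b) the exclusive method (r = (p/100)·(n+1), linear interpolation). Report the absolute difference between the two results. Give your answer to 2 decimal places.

Sorted: 100, 101, 104, 107, 110, 112, 124, 129, 130, 132, 133, 133, 142, 149, 157, 159.
n = 16.
(a) r = 12.25; between ranks 12 (133) and 13 (142): 135.25.
(b) r = 12.75; between ranks 12 (133) and 13 (142): 139.75.
|135.25 − 139.75| = 4.5.

4.50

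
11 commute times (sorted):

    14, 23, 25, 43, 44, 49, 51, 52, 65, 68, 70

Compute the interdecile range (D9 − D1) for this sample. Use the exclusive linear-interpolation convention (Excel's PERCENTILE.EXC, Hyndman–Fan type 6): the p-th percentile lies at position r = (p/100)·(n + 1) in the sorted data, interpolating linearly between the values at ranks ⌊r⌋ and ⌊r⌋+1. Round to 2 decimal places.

n = 11.
P10: r = 1.2; ranks 1–2 are 14, 23; interpolating gives 15.8.
P90: r = 10.8; ranks 10–11 are 68, 70; interpolating gives 69.6.
Difference: 69.6 − 15.8 = 53.8.

53.80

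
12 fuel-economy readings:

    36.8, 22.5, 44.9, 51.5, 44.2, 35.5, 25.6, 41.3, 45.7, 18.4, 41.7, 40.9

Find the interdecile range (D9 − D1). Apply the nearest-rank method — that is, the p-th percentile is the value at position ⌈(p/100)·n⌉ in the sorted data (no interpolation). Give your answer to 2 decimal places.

23.20

Sorted: 18.4, 22.5, 25.6, 35.5, 36.8, 40.9, 41.3, 41.7, 44.2, 44.9, 45.7, 51.5.
n = 12.
P10: rank ⌈10/100·12⌉ = 2 → 22.5.
P90: rank ⌈90/100·12⌉ = 11 → 45.7.
Difference: 45.7 − 22.5 = 23.2.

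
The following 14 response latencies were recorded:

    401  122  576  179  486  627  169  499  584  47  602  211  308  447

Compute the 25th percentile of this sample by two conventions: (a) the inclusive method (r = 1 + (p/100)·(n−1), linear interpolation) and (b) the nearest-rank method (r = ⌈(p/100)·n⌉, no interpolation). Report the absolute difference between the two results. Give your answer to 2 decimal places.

Sorted: 47, 122, 169, 179, 211, 308, 401, 447, 486, 499, 576, 584, 602, 627.
n = 14.
(a) r = 4.25; between ranks 4 (179) and 5 (211): 187.
(b) the nearest-rank method: rank 4 → 179.
|187 − 179| = 8.

8.00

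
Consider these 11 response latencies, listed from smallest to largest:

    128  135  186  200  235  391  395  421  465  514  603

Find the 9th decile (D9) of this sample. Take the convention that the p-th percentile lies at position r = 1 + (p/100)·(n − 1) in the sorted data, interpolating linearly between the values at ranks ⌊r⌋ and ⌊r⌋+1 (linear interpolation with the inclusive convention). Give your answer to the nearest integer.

514

n = 11.
r = 1 + (90/100)·(11 − 1) = 1 + 9 = 10.
r is an integer, so P90 is the value at rank 10: 514.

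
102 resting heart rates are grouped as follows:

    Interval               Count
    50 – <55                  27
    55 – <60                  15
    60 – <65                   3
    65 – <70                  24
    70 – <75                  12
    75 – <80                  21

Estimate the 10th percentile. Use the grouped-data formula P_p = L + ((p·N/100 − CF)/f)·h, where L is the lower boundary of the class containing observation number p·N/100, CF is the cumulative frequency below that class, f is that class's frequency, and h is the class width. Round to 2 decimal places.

51.89

N = 102; target position k = 10/100 · 102 = 10.2.
Cumulative frequencies: 27, 42, 45, 69, 81, 102.
Observation 10.2 falls in the class 50 – <55.
L = 50, CF = 0, f = 27, h = 5.
P10 = 50 + ((10.2 − 0)/27)·5 = 50 + 1.88889 = 51.8889.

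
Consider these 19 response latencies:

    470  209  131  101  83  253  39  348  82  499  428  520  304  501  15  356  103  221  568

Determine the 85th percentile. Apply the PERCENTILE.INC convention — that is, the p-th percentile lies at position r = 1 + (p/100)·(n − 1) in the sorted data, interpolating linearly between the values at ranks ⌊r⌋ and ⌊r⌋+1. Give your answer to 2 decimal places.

Sorted: 15, 39, 82, 83, 101, 103, 131, 209, 221, 253, 304, 348, 356, 428, 470, 499, 501, 520, 568.
n = 19.
r = 1 + (85/100)·(19 − 1) = 1 + 15.3 = 16.3.
Rank 16 is 499 and rank 17 is 501.
Interpolate: 499 + 0.3·(501 − 499) = 499 + 0.3·2 = 499.6.

499.60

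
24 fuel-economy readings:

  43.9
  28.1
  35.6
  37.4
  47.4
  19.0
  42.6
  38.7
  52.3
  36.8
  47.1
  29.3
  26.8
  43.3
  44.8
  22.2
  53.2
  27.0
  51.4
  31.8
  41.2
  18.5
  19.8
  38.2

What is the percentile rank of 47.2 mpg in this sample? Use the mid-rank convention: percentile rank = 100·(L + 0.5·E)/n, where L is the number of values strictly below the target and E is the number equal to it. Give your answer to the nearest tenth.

Sorted: 18.5, 19.0, 19.8, 22.2, 26.8, 27.0, 28.1, 29.3, 31.8, 35.6, 36.8, 37.4, 38.2, 38.7, 41.2, 42.6, 43.3, 43.9, 44.8, 47.1, 47.4, 51.4, 52.3, 53.2.
Count below 47.2: L = 20; count equal: E = 0; n = 24.
Percentile rank = 100·(20 + 0.5·0)/24 = 100·20/24 = 83.33.

83.3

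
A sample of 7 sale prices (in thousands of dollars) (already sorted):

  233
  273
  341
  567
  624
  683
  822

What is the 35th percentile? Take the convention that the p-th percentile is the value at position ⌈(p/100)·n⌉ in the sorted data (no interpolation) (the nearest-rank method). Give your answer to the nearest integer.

341

n = 7.
Position = ⌈35/100 · 7⌉ = ⌈2.45⌉ = 3.
The value at rank 3 is 341.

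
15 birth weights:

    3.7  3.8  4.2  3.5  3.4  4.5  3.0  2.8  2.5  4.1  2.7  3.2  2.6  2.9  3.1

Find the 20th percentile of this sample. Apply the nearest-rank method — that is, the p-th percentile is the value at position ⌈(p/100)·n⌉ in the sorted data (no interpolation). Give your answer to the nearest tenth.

2.7

Sorted: 2.5, 2.6, 2.7, 2.8, 2.9, 3.0, 3.1, 3.2, 3.4, 3.5, 3.7, 3.8, 4.1, 4.2, 4.5.
n = 15.
Position = ⌈20/100 · 15⌉ = ⌈3⌉ = 3.
The value at rank 3 is 2.7.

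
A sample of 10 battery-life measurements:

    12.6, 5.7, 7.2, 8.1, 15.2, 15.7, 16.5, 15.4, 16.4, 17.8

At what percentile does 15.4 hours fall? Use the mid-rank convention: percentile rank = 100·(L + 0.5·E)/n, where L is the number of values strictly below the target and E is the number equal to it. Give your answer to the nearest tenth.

55.0

Sorted: 5.7, 7.2, 8.1, 12.6, 15.2, 15.4, 15.7, 16.4, 16.5, 17.8.
Count below 15.4: L = 5; count equal: E = 1; n = 10.
Percentile rank = 100·(5 + 0.5·1)/10 = 100·5.5/10 = 55.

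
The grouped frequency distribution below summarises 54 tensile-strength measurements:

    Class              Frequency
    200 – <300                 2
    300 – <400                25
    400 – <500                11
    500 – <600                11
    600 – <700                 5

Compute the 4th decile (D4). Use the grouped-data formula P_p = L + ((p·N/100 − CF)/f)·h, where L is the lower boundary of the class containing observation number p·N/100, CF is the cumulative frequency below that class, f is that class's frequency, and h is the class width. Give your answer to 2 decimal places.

N = 54; target position k = 40/100 · 54 = 21.6.
Cumulative frequencies: 2, 27, 38, 49, 54.
Observation 21.6 falls in the class 300 – <400.
L = 300, CF = 2, f = 25, h = 100.
P40 = 300 + ((21.6 − 2)/25)·100 = 300 + 78.4 = 378.4.

378.40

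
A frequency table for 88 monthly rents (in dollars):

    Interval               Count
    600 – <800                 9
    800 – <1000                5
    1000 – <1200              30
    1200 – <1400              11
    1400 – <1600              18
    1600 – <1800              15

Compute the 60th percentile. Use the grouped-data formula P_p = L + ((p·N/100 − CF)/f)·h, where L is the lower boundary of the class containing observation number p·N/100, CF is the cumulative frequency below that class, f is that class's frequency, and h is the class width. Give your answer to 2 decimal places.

N = 88; target position k = 60/100 · 88 = 52.8.
Cumulative frequencies: 9, 14, 44, 55, 73, 88.
Observation 52.8 falls in the class 1200 – <1400.
L = 1200, CF = 44, f = 11, h = 200.
P60 = 1200 + ((52.8 − 44)/11)·200 = 1200 + 160 = 1360.

1360.00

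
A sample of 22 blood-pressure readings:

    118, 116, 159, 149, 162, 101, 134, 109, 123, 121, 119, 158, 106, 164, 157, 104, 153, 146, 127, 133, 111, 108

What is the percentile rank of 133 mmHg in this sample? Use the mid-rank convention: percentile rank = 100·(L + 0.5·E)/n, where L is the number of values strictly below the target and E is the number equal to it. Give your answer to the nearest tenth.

Sorted: 101, 104, 106, 108, 109, 111, 116, 118, 119, 121, 123, 127, 133, 134, 146, 149, 153, 157, 158, 159, 162, 164.
Count below 133: L = 12; count equal: E = 1; n = 22.
Percentile rank = 100·(12 + 0.5·1)/22 = 100·12.5/22 = 56.82.

56.8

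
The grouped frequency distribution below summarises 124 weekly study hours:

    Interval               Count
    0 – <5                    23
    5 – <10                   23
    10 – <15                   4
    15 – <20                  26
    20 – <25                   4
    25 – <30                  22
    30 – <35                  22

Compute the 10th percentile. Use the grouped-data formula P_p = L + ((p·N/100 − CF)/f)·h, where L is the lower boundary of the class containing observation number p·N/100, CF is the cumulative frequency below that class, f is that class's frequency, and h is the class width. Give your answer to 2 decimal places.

2.70

N = 124; target position k = 10/100 · 124 = 12.4.
Cumulative frequencies: 23, 46, 50, 76, 80, 102, 124.
Observation 12.4 falls in the class 0 – <5.
L = 0, CF = 0, f = 23, h = 5.
P10 = 0 + ((12.4 − 0)/23)·5 = 0 + 2.69565 = 2.69565.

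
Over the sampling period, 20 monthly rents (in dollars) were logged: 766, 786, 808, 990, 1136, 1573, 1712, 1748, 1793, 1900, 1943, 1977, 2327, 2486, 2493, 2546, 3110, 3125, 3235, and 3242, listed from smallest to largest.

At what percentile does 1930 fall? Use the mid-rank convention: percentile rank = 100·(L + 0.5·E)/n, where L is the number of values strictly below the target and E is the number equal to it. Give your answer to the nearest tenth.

50.0

Count below 1930: L = 10; count equal: E = 0; n = 20.
Percentile rank = 100·(10 + 0.5·0)/20 = 100·10/20 = 50.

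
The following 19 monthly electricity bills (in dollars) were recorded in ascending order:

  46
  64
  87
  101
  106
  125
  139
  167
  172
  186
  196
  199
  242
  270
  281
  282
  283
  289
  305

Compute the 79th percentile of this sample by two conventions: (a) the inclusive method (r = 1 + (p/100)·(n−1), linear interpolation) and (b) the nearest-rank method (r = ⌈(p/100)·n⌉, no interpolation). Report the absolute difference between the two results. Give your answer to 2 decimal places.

n = 19.
(a) r = 15.22; between ranks 15 (281) and 16 (282): 281.22.
(b) the nearest-rank method: rank 16 → 282.
|281.22 − 282| = 0.78.

0.78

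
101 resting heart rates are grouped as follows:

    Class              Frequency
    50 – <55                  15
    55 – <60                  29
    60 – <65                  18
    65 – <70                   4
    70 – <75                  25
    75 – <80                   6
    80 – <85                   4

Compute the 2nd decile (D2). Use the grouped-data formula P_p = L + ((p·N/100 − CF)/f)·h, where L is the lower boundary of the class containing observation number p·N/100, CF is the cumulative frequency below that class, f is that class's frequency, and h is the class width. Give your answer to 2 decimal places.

N = 101; target position k = 20/100 · 101 = 20.2.
Cumulative frequencies: 15, 44, 62, 66, 91, 97, 101.
Observation 20.2 falls in the class 55 – <60.
L = 55, CF = 15, f = 29, h = 5.
P20 = 55 + ((20.2 − 15)/29)·5 = 55 + 0.896552 = 55.8966.

55.90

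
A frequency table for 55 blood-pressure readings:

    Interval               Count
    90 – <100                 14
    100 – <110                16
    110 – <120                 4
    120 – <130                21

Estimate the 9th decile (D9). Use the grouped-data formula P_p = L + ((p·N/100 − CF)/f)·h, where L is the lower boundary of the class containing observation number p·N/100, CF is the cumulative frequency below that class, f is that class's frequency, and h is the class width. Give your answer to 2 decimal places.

127.38

N = 55; target position k = 90/100 · 55 = 49.5.
Cumulative frequencies: 14, 30, 34, 55.
Observation 49.5 falls in the class 120 – <130.
L = 120, CF = 34, f = 21, h = 10.
P90 = 120 + ((49.5 − 34)/21)·10 = 120 + 7.38095 = 127.381.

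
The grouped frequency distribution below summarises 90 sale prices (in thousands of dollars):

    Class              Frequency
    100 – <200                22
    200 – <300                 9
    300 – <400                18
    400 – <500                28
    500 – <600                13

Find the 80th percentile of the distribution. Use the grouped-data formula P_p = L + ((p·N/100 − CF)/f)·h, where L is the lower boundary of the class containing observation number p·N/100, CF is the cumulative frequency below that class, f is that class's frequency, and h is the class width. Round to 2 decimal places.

N = 90; target position k = 80/100 · 90 = 72.
Cumulative frequencies: 22, 31, 49, 77, 90.
Observation 72 falls in the class 400 – <500.
L = 400, CF = 49, f = 28, h = 100.
P80 = 400 + ((72 − 49)/28)·100 = 400 + 82.1429 = 482.143.

482.14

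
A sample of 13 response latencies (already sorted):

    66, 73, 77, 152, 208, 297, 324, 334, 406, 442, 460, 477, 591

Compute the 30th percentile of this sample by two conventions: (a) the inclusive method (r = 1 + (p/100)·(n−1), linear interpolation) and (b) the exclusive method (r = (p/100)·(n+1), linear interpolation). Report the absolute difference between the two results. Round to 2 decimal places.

22.40

n = 13.
(a) r = 4.6; between ranks 4 (152) and 5 (208): 185.6.
(b) r = 4.2; between ranks 4 (152) and 5 (208): 163.2.
|185.6 − 163.2| = 22.4.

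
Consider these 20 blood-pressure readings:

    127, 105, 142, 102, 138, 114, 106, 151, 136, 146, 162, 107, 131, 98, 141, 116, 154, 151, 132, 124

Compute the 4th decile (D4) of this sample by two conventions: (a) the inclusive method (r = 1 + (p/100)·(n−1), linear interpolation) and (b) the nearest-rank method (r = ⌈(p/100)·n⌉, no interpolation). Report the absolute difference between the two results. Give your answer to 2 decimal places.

Sorted: 98, 102, 105, 106, 107, 114, 116, 124, 127, 131, 132, 136, 138, 141, 142, 146, 151, 151, 154, 162.
n = 20.
(a) r = 8.6; between ranks 8 (124) and 9 (127): 125.8.
(b) the nearest-rank method: rank 8 → 124.
|125.8 − 124| = 1.8.

1.80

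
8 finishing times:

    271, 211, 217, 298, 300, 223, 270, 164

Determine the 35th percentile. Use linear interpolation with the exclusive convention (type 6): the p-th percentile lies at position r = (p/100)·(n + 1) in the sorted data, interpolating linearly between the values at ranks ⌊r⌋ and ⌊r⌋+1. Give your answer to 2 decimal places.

217.90

Sorted: 164, 211, 217, 223, 270, 271, 298, 300.
n = 8.
r = (35/100)·(8 + 1) = 3.15.
Rank 3 is 217 and rank 4 is 223.
Interpolate: 217 + 0.15·(223 − 217) = 217 + 0.15·6 = 217.9.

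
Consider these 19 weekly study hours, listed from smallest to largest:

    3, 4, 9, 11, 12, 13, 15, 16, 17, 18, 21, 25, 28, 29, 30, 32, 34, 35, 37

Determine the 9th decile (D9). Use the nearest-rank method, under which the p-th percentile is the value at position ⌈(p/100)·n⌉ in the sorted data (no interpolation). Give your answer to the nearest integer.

35

n = 19.
Position = ⌈90/100 · 19⌉ = ⌈17.1⌉ = 18.
The value at rank 18 is 35.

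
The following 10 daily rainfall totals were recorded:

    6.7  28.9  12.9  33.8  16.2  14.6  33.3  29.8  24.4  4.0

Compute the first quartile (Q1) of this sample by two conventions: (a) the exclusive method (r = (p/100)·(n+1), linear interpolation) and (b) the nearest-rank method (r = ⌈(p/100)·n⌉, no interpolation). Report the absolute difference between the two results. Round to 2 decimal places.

Sorted: 4.0, 6.7, 12.9, 14.6, 16.2, 24.4, 28.9, 29.8, 33.3, 33.8.
n = 10.
(a) r = 2.75; between ranks 2 (6.7) and 3 (12.9): 11.35.
(b) the nearest-rank method: rank 3 → 12.9.
|11.35 − 12.9| = 1.55.

1.55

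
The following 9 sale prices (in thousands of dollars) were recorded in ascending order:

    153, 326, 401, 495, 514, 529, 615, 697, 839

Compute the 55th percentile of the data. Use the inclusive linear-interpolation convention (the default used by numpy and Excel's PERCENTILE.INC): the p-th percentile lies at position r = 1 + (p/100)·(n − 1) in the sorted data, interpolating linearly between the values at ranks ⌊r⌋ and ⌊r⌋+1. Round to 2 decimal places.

n = 9.
r = 1 + (55/100)·(9 − 1) = 1 + 4.4 = 5.4.
Rank 5 is 514 and rank 6 is 529.
Interpolate: 514 + 0.4·(529 − 514) = 514 + 0.4·15 = 520.

520.00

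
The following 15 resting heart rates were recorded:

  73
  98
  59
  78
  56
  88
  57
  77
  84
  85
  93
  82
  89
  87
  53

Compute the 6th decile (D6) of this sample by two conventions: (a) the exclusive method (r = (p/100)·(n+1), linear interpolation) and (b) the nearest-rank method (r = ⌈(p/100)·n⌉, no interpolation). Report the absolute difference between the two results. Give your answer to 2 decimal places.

0.60

Sorted: 53, 56, 57, 59, 73, 77, 78, 82, 84, 85, 87, 88, 89, 93, 98.
n = 15.
(a) r = 9.6; between ranks 9 (84) and 10 (85): 84.6.
(b) the nearest-rank method: rank 9 → 84.
|84.6 − 84| = 0.6.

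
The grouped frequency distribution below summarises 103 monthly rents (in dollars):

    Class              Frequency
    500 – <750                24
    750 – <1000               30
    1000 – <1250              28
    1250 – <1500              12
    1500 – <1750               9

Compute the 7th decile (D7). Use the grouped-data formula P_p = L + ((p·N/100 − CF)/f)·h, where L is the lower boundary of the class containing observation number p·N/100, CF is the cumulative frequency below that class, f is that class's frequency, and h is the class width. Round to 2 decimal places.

1161.61

N = 103; target position k = 70/100 · 103 = 72.1.
Cumulative frequencies: 24, 54, 82, 94, 103.
Observation 72.1 falls in the class 1000 – <1250.
L = 1000, CF = 54, f = 28, h = 250.
P70 = 1000 + ((72.1 − 54)/28)·250 = 1000 + 161.607 = 1161.61.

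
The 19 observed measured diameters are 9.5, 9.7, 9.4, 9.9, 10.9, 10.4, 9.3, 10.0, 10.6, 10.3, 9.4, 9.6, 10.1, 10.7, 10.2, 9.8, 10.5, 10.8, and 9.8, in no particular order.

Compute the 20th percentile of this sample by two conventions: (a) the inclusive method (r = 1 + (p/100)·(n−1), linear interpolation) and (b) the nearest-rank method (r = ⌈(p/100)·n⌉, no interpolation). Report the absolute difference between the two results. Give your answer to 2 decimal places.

Sorted: 9.3, 9.4, 9.4, 9.5, 9.6, 9.7, 9.8, 9.8, 9.9, 10.0, 10.1, 10.2, 10.3, 10.4, 10.5, 10.6, 10.7, 10.8, 10.9.
n = 19.
(a) r = 4.6; between ranks 4 (9.5) and 5 (9.6): 9.56.
(b) the nearest-rank method: rank 4 → 9.5.
|9.56 − 9.5| = 0.06.

0.06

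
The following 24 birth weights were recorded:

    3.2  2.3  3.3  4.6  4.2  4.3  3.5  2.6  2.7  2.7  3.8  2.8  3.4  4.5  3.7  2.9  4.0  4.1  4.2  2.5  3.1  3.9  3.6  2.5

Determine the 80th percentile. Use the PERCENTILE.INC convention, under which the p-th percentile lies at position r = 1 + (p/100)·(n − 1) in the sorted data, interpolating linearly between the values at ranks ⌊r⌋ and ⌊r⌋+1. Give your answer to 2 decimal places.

Sorted: 2.3, 2.5, 2.5, 2.6, 2.7, 2.7, 2.8, 2.9, 3.1, 3.2, 3.3, 3.4, 3.5, 3.6, 3.7, 3.8, 3.9, 4.0, 4.1, 4.2, 4.2, 4.3, 4.5, 4.6.
n = 24.
r = 1 + (80/100)·(24 − 1) = 1 + 18.4 = 19.4.
Rank 19 is 4.1 and rank 20 is 4.2.
Interpolate: 4.1 + 0.4·(4.2 − 4.1) = 4.1 + 0.4·0.1 = 4.14.

4.14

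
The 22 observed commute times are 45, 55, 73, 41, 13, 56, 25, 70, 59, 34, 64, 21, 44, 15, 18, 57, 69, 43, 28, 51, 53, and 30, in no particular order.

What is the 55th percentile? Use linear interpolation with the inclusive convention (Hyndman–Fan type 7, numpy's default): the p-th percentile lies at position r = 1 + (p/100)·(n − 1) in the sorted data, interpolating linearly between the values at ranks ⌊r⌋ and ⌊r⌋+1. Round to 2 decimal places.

Sorted: 13, 15, 18, 21, 25, 28, 30, 34, 41, 43, 44, 45, 51, 53, 55, 56, 57, 59, 64, 69, 70, 73.
n = 22.
r = 1 + (55/100)·(22 − 1) = 1 + 11.55 = 12.55.
Rank 12 is 45 and rank 13 is 51.
Interpolate: 45 + 0.55·(51 − 45) = 45 + 0.55·6 = 48.3.

48.30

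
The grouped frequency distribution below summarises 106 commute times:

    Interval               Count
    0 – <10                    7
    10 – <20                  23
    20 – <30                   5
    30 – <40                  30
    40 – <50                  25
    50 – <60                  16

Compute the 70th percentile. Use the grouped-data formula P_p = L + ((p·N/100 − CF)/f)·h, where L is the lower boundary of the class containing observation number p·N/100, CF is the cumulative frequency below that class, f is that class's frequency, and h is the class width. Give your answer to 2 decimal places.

43.68

N = 106; target position k = 70/100 · 106 = 74.2.
Cumulative frequencies: 7, 30, 35, 65, 90, 106.
Observation 74.2 falls in the class 40 – <50.
L = 40, CF = 65, f = 25, h = 10.
P70 = 40 + ((74.2 − 65)/25)·10 = 40 + 3.68 = 43.68.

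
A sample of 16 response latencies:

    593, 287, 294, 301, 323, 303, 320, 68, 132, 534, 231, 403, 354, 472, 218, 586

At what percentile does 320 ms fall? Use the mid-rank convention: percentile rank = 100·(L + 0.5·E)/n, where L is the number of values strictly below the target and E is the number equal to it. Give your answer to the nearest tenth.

Sorted: 68, 132, 218, 231, 287, 294, 301, 303, 320, 323, 354, 403, 472, 534, 586, 593.
Count below 320: L = 8; count equal: E = 1; n = 16.
Percentile rank = 100·(8 + 0.5·1)/16 = 100·8.5/16 = 53.12.

53.1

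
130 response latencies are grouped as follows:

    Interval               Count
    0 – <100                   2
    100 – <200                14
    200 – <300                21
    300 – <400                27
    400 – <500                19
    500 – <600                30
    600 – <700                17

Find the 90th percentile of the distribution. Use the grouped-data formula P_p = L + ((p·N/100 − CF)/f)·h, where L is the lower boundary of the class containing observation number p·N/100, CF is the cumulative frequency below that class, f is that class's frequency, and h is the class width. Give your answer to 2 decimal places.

N = 130; target position k = 90/100 · 130 = 117.
Cumulative frequencies: 2, 16, 37, 64, 83, 113, 130.
Observation 117 falls in the class 600 – <700.
L = 600, CF = 113, f = 17, h = 100.
P90 = 600 + ((117 − 113)/17)·100 = 600 + 23.5294 = 623.529.

623.53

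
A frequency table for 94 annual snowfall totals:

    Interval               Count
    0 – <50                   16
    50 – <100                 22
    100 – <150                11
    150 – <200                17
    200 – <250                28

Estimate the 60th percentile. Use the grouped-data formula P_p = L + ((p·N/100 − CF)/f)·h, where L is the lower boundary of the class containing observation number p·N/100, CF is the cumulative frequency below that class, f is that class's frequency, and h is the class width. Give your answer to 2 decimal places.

171.76

N = 94; target position k = 60/100 · 94 = 56.4.
Cumulative frequencies: 16, 38, 49, 66, 94.
Observation 56.4 falls in the class 150 – <200.
L = 150, CF = 49, f = 17, h = 50.
P60 = 150 + ((56.4 − 49)/17)·50 = 150 + 21.7647 = 171.765.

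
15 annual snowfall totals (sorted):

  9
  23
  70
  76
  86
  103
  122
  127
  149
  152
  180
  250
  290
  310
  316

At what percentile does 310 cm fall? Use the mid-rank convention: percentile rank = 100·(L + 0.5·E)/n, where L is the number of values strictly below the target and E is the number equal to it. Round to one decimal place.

90.0

Count below 310: L = 13; count equal: E = 1; n = 15.
Percentile rank = 100·(13 + 0.5·1)/15 = 100·13.5/15 = 90.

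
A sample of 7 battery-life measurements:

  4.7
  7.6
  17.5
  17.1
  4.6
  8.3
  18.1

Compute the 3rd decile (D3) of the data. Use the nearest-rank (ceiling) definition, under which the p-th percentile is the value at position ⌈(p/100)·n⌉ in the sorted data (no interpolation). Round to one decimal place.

Sorted: 4.6, 4.7, 7.6, 8.3, 17.1, 17.5, 18.1.
n = 7.
Position = ⌈30/100 · 7⌉ = ⌈2.1⌉ = 3.
The value at rank 3 is 7.6.

7.6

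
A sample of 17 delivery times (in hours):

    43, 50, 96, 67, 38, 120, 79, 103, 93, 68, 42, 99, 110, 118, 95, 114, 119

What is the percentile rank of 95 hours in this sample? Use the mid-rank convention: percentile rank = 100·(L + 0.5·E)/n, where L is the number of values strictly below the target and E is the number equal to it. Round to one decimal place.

50.0

Sorted: 38, 42, 43, 50, 67, 68, 79, 93, 95, 96, 99, 103, 110, 114, 118, 119, 120.
Count below 95: L = 8; count equal: E = 1; n = 17.
Percentile rank = 100·(8 + 0.5·1)/17 = 100·8.5/17 = 50.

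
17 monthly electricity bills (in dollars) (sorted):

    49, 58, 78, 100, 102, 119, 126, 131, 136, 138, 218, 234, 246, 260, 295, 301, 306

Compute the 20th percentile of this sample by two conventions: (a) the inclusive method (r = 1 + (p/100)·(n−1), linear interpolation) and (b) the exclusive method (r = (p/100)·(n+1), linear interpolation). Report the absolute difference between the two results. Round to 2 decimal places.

9.20

n = 17.
(a) r = 4.2; between ranks 4 (100) and 5 (102): 100.4.
(b) r = 3.6; between ranks 3 (78) and 4 (100): 91.2.
|100.4 − 91.2| = 9.2.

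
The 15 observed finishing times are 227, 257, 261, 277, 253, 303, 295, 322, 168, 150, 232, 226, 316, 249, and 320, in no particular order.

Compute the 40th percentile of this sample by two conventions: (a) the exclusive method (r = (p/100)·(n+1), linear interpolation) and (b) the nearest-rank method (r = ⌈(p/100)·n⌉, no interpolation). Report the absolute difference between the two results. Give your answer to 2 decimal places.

Sorted: 150, 168, 226, 227, 232, 249, 253, 257, 261, 277, 295, 303, 316, 320, 322.
n = 15.
(a) r = 6.4; between ranks 6 (249) and 7 (253): 250.6.
(b) the nearest-rank method: rank 6 → 249.
|250.6 − 249| = 1.6.

1.60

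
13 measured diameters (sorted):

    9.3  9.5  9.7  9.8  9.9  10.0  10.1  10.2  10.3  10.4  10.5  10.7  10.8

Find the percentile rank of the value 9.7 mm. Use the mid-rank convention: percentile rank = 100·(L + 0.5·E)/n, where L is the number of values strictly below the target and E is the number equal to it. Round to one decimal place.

19.2

Count below 9.7: L = 2; count equal: E = 1; n = 13.
Percentile rank = 100·(2 + 0.5·1)/13 = 100·2.5/13 = 19.23.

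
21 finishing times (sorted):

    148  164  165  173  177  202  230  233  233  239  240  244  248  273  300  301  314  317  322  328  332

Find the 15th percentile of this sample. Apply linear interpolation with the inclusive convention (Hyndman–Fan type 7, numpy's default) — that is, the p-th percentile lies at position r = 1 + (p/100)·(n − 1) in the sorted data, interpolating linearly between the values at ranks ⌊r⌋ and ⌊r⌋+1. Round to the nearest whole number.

173

n = 21.
r = 1 + (15/100)·(21 − 1) = 1 + 3 = 4.
r is an integer, so P15 is the value at rank 4: 173.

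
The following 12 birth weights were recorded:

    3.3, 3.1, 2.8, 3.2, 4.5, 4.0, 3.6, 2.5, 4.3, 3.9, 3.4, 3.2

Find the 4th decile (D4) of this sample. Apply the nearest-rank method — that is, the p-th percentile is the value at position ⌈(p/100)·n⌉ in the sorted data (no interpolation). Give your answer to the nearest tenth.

Sorted: 2.5, 2.8, 3.1, 3.2, 3.2, 3.3, 3.4, 3.6, 3.9, 4.0, 4.3, 4.5.
n = 12.
Position = ⌈40/100 · 12⌉ = ⌈4.8⌉ = 5.
The value at rank 5 is 3.2.

3.2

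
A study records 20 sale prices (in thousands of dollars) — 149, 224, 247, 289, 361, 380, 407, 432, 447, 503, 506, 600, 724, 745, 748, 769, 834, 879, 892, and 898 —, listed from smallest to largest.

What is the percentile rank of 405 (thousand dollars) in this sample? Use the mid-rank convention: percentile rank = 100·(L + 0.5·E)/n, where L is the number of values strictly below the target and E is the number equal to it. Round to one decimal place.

30.0

Count below 405: L = 6; count equal: E = 0; n = 20.
Percentile rank = 100·(6 + 0.5·0)/20 = 100·6/20 = 30.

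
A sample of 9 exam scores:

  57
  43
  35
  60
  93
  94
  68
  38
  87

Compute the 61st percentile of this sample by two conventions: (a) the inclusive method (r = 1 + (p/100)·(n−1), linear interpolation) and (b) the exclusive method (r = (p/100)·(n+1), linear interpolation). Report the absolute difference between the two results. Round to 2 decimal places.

Sorted: 35, 38, 43, 57, 60, 68, 87, 93, 94.
n = 9.
(a) r = 5.88; between ranks 5 (60) and 6 (68): 67.04.
(b) r = 6.1; between ranks 6 (68) and 7 (87): 69.9.
|67.04 − 69.9| = 2.86.

2.86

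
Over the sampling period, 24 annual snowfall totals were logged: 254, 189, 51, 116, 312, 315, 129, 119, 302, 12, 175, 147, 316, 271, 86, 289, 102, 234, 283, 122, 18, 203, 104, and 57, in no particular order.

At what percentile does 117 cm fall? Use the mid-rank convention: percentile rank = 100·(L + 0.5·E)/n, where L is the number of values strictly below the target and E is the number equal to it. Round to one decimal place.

Sorted: 12, 18, 51, 57, 86, 102, 104, 116, 119, 122, 129, 147, 175, 189, 203, 234, 254, 271, 283, 289, 302, 312, 315, 316.
Count below 117: L = 8; count equal: E = 0; n = 24.
Percentile rank = 100·(8 + 0.5·0)/24 = 100·8/24 = 33.33.

33.3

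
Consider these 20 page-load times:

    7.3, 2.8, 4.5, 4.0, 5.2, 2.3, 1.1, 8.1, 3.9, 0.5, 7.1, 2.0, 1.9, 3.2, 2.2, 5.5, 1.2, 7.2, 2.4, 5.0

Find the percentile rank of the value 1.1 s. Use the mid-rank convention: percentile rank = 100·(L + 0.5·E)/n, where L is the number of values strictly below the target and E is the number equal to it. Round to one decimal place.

7.5

Sorted: 0.5, 1.1, 1.2, 1.9, 2.0, 2.2, 2.3, 2.4, 2.8, 3.2, 3.9, 4.0, 4.5, 5.0, 5.2, 5.5, 7.1, 7.2, 7.3, 8.1.
Count below 1.1: L = 1; count equal: E = 1; n = 20.
Percentile rank = 100·(1 + 0.5·1)/20 = 100·1.5/20 = 7.5.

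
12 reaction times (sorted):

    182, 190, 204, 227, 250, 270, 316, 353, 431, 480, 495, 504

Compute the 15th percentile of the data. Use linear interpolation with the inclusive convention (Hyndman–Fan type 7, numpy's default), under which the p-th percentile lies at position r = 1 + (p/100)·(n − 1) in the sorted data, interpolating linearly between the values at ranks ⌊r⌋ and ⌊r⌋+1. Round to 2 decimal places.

n = 12.
r = 1 + (15/100)·(12 − 1) = 1 + 1.65 = 2.65.
Rank 2 is 190 and rank 3 is 204.
Interpolate: 190 + 0.65·(204 − 190) = 190 + 0.65·14 = 199.1.

199.10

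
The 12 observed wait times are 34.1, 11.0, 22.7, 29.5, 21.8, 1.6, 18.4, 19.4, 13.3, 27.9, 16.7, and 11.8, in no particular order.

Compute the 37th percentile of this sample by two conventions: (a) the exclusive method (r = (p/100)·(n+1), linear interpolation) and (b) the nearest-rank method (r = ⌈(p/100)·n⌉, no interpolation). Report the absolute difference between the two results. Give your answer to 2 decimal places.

0.65

Sorted: 1.6, 11.0, 11.8, 13.3, 16.7, 18.4, 19.4, 21.8, 22.7, 27.9, 29.5, 34.1.
n = 12.
(a) r = 4.81; between ranks 4 (13.3) and 5 (16.7): 16.054.
(b) the nearest-rank method: rank 5 → 16.7.
|16.054 − 16.7| = 0.646.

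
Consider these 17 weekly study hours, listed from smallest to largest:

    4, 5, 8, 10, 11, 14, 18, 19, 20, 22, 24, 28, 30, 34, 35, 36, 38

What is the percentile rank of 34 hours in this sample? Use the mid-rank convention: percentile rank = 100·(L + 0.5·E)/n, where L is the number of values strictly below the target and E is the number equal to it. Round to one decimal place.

79.4

Count below 34: L = 13; count equal: E = 1; n = 17.
Percentile rank = 100·(13 + 0.5·1)/17 = 100·13.5/17 = 79.41.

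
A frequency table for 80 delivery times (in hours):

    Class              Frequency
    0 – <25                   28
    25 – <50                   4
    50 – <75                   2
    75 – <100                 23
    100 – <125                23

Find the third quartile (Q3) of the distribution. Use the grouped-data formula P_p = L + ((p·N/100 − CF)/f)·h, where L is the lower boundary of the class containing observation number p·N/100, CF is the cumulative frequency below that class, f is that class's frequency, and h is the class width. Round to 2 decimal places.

103.26

N = 80; target position k = 75/100 · 80 = 60.
Cumulative frequencies: 28, 32, 34, 57, 80.
Observation 60 falls in the class 100 – <125.
L = 100, CF = 57, f = 23, h = 25.
P75 = 100 + ((60 − 57)/23)·25 = 100 + 3.26087 = 103.261.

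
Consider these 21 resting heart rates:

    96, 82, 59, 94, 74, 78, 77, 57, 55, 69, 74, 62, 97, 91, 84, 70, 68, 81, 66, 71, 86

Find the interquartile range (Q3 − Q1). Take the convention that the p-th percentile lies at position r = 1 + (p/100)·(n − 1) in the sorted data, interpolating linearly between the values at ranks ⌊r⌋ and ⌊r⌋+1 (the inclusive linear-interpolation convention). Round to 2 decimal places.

Sorted: 55, 57, 59, 62, 66, 68, 69, 70, 71, 74, 74, 77, 78, 81, 82, 84, 86, 91, 94, 96, 97.
n = 21.
P25: r = 6 (integer) → 68.
P75: r = 16 (integer) → 84.
Difference: 84 − 68 = 16.

16.00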